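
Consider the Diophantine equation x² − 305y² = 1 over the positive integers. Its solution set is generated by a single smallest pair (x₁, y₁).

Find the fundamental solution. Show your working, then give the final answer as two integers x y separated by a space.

489 28

√305 → a₀=17, period (2,6,2,34); ℓ=4 even so k=3
i=0: a=17 ⇒ p=17, q=1
…
i=2: a=6 ⇒ p=227, q=13
i=3: a=2 ⇒ p=489, q=28
→ (489, 28).  Check: 489²=239121, 305·28²=239120, difference 1.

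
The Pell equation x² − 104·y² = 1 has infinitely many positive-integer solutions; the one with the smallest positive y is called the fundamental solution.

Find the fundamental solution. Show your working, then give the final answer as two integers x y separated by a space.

√104 = [10; 5,20, …], period ℓ=2 (even) → k=1
k=0  a_k=10  p_k/q_k = 10/1
k=1  a_k=5  p_k/q_k = 51/5
fundamental: x₁=51, y₁=5  (since 2601 − 104·25 = 1)

51 5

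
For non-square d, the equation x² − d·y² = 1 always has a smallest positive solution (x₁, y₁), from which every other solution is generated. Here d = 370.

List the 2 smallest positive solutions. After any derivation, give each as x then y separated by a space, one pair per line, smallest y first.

√370 = [19; 4,4,38, …], period ℓ=3 (odd) → k=5
k=0  a_k=19  p_k/q_k = 19/1
k=1  a_k=4  p_k/q_k = 77/4
k=2  a_k=4  p_k/q_k = 327/17
…
k=4  a_k=4  p_k/q_k = 50339/2617
k=5  a_k=4  p_k/q_k = 213859/11118
→ (213859, 11118).  Check: 213859²=45735671881, 370·11118²=45735671880, difference 1.
(213859+11118√370)^2 = 91471343761 + 4755368724√370

213859 11118
91471343761 4755368724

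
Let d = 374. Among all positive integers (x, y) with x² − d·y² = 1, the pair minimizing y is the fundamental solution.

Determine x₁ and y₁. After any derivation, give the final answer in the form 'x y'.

√374 → a₀=19, period (2,1,18,1,2,38); ℓ=6 even so k=5
k=0  a_k=19  p_k/q_k = 19/1
k=1  a_k=2  p_k/q_k = 39/2
k=2  a_k=1  p_k/q_k = 58/3
k=3  a_k=18  p_k/q_k = 1083/56
k=4  a_k=1  p_k/q_k = 1141/59
k=5  a_k=2  p_k/q_k = 3365/174
(x₁, y₁) = (3365, 174);  3365² − 374·174² = 1 ✓

3365 174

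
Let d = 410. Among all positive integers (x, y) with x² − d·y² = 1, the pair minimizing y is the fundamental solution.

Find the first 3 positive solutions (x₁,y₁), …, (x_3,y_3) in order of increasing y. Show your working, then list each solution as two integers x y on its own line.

[20; 4,40] for √410; ℓ=2 ⇒ convergent index 1
i=0: a=20 ⇒ p=20, q=1
i=1: a=4 ⇒ p=81, q=4
→ (81, 4).  Check: 81²=6561, 410·4²=6560, difference 1.
k=2:  x_2 = 81·81+410·4·4 = 13121,  y_2 = 81·4+4·81 = 648
k=3:  x_3 = 81·13121+410·4·648 = 2125521,  y_3 = 81·648+4·13121 = 104972

81 4
13121 648
2125521 104972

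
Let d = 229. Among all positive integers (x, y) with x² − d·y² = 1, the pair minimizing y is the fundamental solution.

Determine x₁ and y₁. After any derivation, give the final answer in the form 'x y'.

√229 → a₀=15, period (7,1,1,7,30); ℓ=5 odd so k=9
i=0: a=15 ⇒ p=15, q=1
i=1: a=7 ⇒ p=106, q=7
i=2: a=1 ⇒ p=121, q=8
i=3: a=1 ⇒ p=227, q=15
i=4: a=7 ⇒ p=1710, q=113
i=5: a=30 ⇒ p=51527, q=3405
i=6: a=7 ⇒ p=362399, q=23948
i=7: a=1 ⇒ p=413926, q=27353
i=8: a=1 ⇒ p=776325, q=51301
i=9: a=7 ⇒ p=5848201, q=386460
fundamental: x₁=5848201, y₁=386460  (since 34201454936401 − 229·149351331600 = 1)

5848201 386460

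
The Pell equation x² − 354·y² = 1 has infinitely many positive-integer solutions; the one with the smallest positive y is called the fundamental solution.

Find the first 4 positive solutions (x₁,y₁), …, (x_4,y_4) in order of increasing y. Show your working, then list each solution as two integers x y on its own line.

258065 13716
133195088449 7079239080
68745981000924305 3653807666346684
35481863173873866451201 1885839750824434773840

[18; 1,4,2,2,18,2,2,4,1,36] for √354; ℓ=10 ⇒ convergent index 9
a_0=18:  p_0=18·1+0=18,  q_0=18·0+1=1
a_1=1:  p_1=1·18+1=19,  q_1=1·1+0=1
a_2=4:  p_2=4·19+18=94,  q_2=4·1+1=5
a_3=2:  p_3=2·94+19=207,  q_3=2·5+1=11
a_4=2:  p_4=2·207+94=508,  q_4=2·11+5=27
…
a_6=2:  p_6=2·9351+508=19210,  q_6=2·497+27=1021
a_7=2:  p_7=2·19210+9351=47771,  q_7=2·1021+497=2539
a_8=4:  p_8=4·47771+19210=210294,  q_8=4·2539+1021=11177
a_9=1:  p_9=1·210294+47771=258065,  q_9=1·11177+2539=13716
fundamental: x₁=258065, y₁=13716  (since 66597544225 − 354·188128656 = 1)
(x_2, y_2) = (258065·258065 + 354·13716·13716, 258065·13716 + 13716·258065) = (133195088449, 7079239080)
(x_3, y_3) = (258065·133195088449 + 354·13716·7079239080, 258065·7079239080 + 13716·133195088449) = (68745981000924305, 3653807666346684)
(x_4, y_4) = (258065·68745981000924305 + 354·13716·3653807666346684, 258065·3653807666346684 + 13716·68745981000924305) = (35481863173873866451201, 1885839750824434773840)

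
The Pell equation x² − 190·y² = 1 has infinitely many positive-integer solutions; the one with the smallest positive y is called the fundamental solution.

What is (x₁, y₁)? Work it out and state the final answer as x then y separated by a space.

52021 3774

√190 = [13; 1,3,1,1,1,…,3,1,26, …], period ℓ=14 (even) → k=13
step 0: (13, 1)  from 13·(1,0) + (0,1)
step 1: (14, 1)  from 1·(13,1) + (1,0)
step 2: (55, 4)  from 3·(14,1) + (13,1)
step 3: (69, 5)  from 1·(55,4) + (14,1)
step 4: (124, 9)  from 1·(69,5) + (55,4)
…
step 6: (510, 37)  from 2·(193,14) + (124,9)
…
step 8: (2936, 213)  from 2·(1213,88) + (510,37)
step 9: (4149, 301)  from 1·(2936,213) + (1213,88)
…
step 12: (40787, 2959)  from 3·(11234,815) + (7085,514)
step 13: (52021, 3774)  from 1·(40787,2959) + (11234,815)
fundamental: x₁=52021, y₁=3774  (since 2706184441 − 190·14243076 = 1)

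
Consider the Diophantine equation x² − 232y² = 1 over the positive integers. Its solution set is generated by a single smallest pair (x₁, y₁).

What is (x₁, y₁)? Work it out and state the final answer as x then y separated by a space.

d=232: √d = [15; 4,3,7,3,4,30] (ℓ=6, even), read p_5/q_5
k=0  a_k=15  p_k/q_k = 15/1
…
k=3  a_k=7  p_k/q_k = 1447/95
k=4  a_k=3  p_k/q_k = 4539/298
k=5  a_k=4  p_k/q_k = 19603/1287
→ (19603, 1287).  Check: 19603²=384277609, 232·1287²=384277608, difference 1.

19603 1287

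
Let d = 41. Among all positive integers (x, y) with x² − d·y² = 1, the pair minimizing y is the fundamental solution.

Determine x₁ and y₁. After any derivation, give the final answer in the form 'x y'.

2049 320

√41 = [6; 2,2,12, …], period ℓ=3 (odd) → k=5
a_0=6:  p_0=6·1+0=6,  q_0=6·0+1=1
…
a_3=12:  p_3=12·32+13=397,  q_3=12·5+2=62
a_4=2:  p_4=2·397+32=826,  q_4=2·62+5=129
a_5=2:  p_5=2·826+397=2049,  q_5=2·129+62=320
(x₁, y₁) = (2049, 320);  2049² − 41·320² = 1 ✓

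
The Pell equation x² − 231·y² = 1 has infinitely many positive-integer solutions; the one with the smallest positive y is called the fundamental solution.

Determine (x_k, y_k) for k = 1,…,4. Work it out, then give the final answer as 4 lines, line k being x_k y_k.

[15; 5,30] for √231; ℓ=2 ⇒ convergent index 1
step 0: (15, 1)  from 15·(1,0) + (0,1)
step 1: (76, 5)  from 5·(15,1) + (1,0)
fundamental: x₁=76, y₁=5  (since 5776 − 231·25 = 1)
k=2:  x_2 = 76·76+231·5·5 = 11551,  y_2 = 76·5+5·76 = 760
k=3:  x_3 = 76·11551+231·5·760 = 1755676,  y_3 = 76·760+5·11551 = 115515
k=4:  x_4 = 76·1755676+231·5·115515 = 266851201,  y_4 = 76·115515+5·1755676 = 17557520

76 5
11551 760
1755676 115515
266851201 17557520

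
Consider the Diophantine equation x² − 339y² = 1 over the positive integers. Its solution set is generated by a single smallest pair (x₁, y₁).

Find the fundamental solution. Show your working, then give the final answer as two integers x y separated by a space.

97970 5321

√339 = [18; 2,2,2,1,17,1,2,2,2,36, …], period ℓ=10 (even) → k=9
k=0  a_k=18  p_k/q_k = 18/1
…
k=5  a_k=17  p_k/q_k = 5542/301
…
k=7  a_k=2  p_k/q_k = 17252/937
k=8  a_k=2  p_k/q_k = 40359/2192
k=9  a_k=2  p_k/q_k = 97970/5321
→ (97970, 5321).  Check: 97970²=9598120900, 339·5321²=9598120899, difference 1.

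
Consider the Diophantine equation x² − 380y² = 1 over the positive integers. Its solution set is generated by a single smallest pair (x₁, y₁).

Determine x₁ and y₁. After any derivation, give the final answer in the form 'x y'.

39 2

√380 → a₀=19, period (2,38); ℓ=2 even so k=1
a_0=19:  p_0=19·1+0=19,  q_0=19·0+1=1
a_1=2:  p_1=2·19+1=39,  q_1=2·1+0=2
(x₁, y₁) = (39, 2);  39² − 380·2² = 1 ✓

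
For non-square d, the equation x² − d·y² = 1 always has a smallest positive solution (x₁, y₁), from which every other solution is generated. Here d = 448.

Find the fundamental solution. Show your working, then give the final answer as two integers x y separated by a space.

127 6

[21; 6,42] for √448; ℓ=2 ⇒ convergent index 1
i=0: a=21 ⇒ p=21, q=1
i=1: a=6 ⇒ p=127, q=6
fundamental: x₁=127, y₁=6  (since 16129 − 448·36 = 1)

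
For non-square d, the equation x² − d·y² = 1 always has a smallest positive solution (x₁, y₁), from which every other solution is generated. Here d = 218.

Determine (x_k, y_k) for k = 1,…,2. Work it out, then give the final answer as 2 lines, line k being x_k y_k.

√218 = [14; 1,3,3,1,28, …], period ℓ=5 (odd) → k=9
i=0: a=14 ⇒ p=14, q=1
i=1: a=1 ⇒ p=15, q=1
i=2: a=3 ⇒ p=59, q=4
…
i=8: a=3 ⇒ p=96370, q=6527
i=9: a=1 ⇒ p=126003, q=8534
(x₁, y₁) = (126003, 8534);  126003² − 218·8534² = 1 ✓
(x_2, y_2) = (126003·126003 + 218·8534·8534, 126003·8534 + 8534·126003) = (31753512017, 2150619204)

126003 8534
31753512017 2150619204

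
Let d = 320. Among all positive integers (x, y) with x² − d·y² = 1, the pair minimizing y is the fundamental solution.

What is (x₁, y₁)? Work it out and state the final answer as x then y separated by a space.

161 9

√320 → a₀=17, period (1,7,1,34); ℓ=4 even so k=3
a_0=17:  p_0=17·1+0=17,  q_0=17·0+1=1
a_1=1:  p_1=1·17+1=18,  q_1=1·1+0=1
a_2=7:  p_2=7·18+17=143,  q_2=7·1+1=8
a_3=1:  p_3=1·143+18=161,  q_3=1·8+1=9
→ (161, 9).  Check: 161²=25921, 320·9²=25920, difference 1.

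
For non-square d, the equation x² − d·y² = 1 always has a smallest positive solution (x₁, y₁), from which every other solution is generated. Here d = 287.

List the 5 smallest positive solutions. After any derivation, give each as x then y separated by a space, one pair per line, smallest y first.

288 17
165887 9792
95550624 5640175
55036993537 3248731008
31701212726688 1871263420433

[16; 1,15,1,32] for √287; ℓ=4 ⇒ convergent index 3
a_0=16:  p_0=16·1+0=16,  q_0=16·0+1=1
…
a_2=15:  p_2=15·17+16=271,  q_2=15·1+1=16
a_3=1:  p_3=1·271+17=288,  q_3=1·16+1=17
(x₁, y₁) = (288, 17);  288² − 287·17² = 1 ✓
(x_2, y_2) = (288·288 + 287·17·17, 288·17 + 17·288) = (165887, 9792)
(x_3, y_3) = (288·165887 + 287·17·9792, 288·9792 + 17·165887) = (95550624, 5640175)
(x_4, y_4) = (288·95550624 + 287·17·5640175, 288·5640175 + 17·95550624) = (55036993537, 3248731008)
(x_5, y_5) = (288·55036993537 + 287·17·3248731008, 288·3248731008 + 17·55036993537) = (31701212726688, 1871263420433)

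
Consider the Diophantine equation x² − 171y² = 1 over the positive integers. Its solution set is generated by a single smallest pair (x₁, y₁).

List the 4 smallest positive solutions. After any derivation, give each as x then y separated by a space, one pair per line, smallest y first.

170 13
57799 4420
19651490 1502787
6681448801 510943160

√171 → a₀=13, period (13,26); ℓ=2 even so k=1
i=0: a=13 ⇒ p=13, q=1
i=1: a=13 ⇒ p=170, q=13
→ (170, 13).  Check: 170²=28900, 171·13²=28899, difference 1.
(x_2, y_2) = (170·170 + 171·13·13, 170·13 + 13·170) = (57799, 4420)
(x_3, y_3) = (170·57799 + 171·13·4420, 170·4420 + 13·57799) = (19651490, 1502787)
(x_4, y_4) = (170·19651490 + 171·13·1502787, 170·1502787 + 13·19651490) = (6681448801, 510943160)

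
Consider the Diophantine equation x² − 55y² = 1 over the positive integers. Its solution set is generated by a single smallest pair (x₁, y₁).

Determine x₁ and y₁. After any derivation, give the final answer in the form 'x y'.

√55 = [7; 2,2,2,14, …], period ℓ=4 (even) → k=3
step 0: (7, 1)  from 7·(1,0) + (0,1)
step 1: (15, 2)  from 2·(7,1) + (1,0)
step 2: (37, 5)  from 2·(15,2) + (7,1)
step 3: (89, 12)  from 2·(37,5) + (15,2)
fundamental: x₁=89, y₁=12  (since 7921 − 55·144 = 1)

89 12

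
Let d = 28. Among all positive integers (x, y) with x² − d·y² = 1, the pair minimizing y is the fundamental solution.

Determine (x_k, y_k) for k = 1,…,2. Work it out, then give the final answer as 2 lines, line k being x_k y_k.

127 24
32257 6096

√28 = [5; 3,2,3,10, …], period ℓ=4 (even) → k=3
i=0: a=5 ⇒ p=5, q=1
i=1: a=3 ⇒ p=16, q=3
i=2: a=2 ⇒ p=37, q=7
i=3: a=3 ⇒ p=127, q=24
(x₁, y₁) = (127, 24);  127² − 28·24² = 1 ✓
(127+24√28)^2 = 32257 + 6096√28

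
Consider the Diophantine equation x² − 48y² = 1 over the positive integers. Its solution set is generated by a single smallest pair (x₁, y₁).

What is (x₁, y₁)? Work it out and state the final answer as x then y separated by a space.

√48 → a₀=6, period (1,12); ℓ=2 even so k=1
a_0=6:  p_0=6·1+0=6,  q_0=6·0+1=1
a_1=1:  p_1=1·6+1=7,  q_1=1·1+0=1
fundamental: x₁=7, y₁=1  (since 49 − 48·1 = 1)

7 1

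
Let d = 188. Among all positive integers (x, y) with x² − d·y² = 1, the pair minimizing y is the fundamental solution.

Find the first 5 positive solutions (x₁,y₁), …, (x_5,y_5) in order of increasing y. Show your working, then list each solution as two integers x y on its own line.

[13; 1,2,2,6,2,2,1,26] for √188; ℓ=8 ⇒ convergent index 7
i=0: a=13 ⇒ p=13, q=1
…
i=3: a=2 ⇒ p=96, q=7
i=4: a=6 ⇒ p=617, q=45
…
i=6: a=2 ⇒ p=3277, q=239
i=7: a=1 ⇒ p=4607, q=336
→ (4607, 336).  Check: 4607²=21224449, 188·336²=21224448, difference 1.
(x_2, y_2) = (4607·4607 + 188·336·336, 4607·336 + 336·4607) = (42448897, 3095904)
(x_3, y_3) = (4607·42448897 + 188·336·3095904, 4607·3095904 + 336·42448897) = (391124132351, 28525659120)
(x_4, y_4) = (4607·391124132351 + 188·336·28525659120, 4607·28525659120 + 336·391124132351) = (3603817713033217, 262835420035776)
(x_5, y_5) = (4607·3603817713033217 + 188·336·262835420035776, 4607·262835420035776 + 336·3603817713033217) = (33205576016763929087, 2421765531683980944)

4607 336
42448897 3095904
391124132351 28525659120
3603817713033217 262835420035776
33205576016763929087 2421765531683980944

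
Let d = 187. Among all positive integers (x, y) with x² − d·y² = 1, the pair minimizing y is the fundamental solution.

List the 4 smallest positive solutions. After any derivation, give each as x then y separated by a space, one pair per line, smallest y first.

d=187: √d = [13; 1,2,13,2,1,26] (ℓ=6, even), read p_5/q_5
step 0: (13, 1)  from 13·(1,0) + (0,1)
…
step 4: (1135, 83)  from 2·(547,40) + (41,3)
step 5: (1682, 123)  from 1·(1135,83) + (547,40)
(x₁, y₁) = (1682, 123);  1682² − 187·123² = 1 ✓
(1682+123√187)^2 = 5658247 + 413772√187
(1682+123√187)^3 = 19034341226 + 1391928885√187
(1682+123√187)^4 = 64031518226017 + 4682448355368√187

1682 123
5658247 413772
19034341226 1391928885
64031518226017 4682448355368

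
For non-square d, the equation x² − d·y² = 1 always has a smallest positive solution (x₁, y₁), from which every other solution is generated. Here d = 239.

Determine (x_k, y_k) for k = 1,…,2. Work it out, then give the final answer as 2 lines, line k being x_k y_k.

6195120 400729
76759023628799 4965128484960

√239 → a₀=15, period (2,5,1,2,4,15,4,2,1,5,2,30); ℓ=12 even so k=11
a_0=15:  p_0=15·1+0=15,  q_0=15·0+1=1
…
a_2=5:  p_2=5·31+15=170,  q_2=5·2+1=11
…
a_4=2:  p_4=2·201+170=572,  q_4=2·13+11=37
…
a_6=15:  p_6=15·2489+572=37907,  q_6=15·161+37=2452
…
a_10=5:  p_10=5·500258+346141=2847431,  q_10=5·32359+22390=184185
a_11=2:  p_11=2·2847431+500258=6195120,  q_11=2·184185+32359=400729
→ (6195120, 400729).  Check: 6195120²=38379511814400, 239·400729²=38379511814399, difference 1.
k=2:  x_2 = 6195120·6195120+239·400729·400729 = 76759023628799,  y_2 = 6195120·400729+400729·6195120 = 4965128484960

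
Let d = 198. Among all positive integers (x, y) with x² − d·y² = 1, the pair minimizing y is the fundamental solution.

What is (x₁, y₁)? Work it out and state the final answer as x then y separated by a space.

√198 = [14; 14,28, …], period ℓ=2 (even) → k=1
k=0  a_k=14  p_k/q_k = 14/1
k=1  a_k=14  p_k/q_k = 197/14
→ (197, 14).  Check: 197²=38809, 198·14²=38808, difference 1.

197 14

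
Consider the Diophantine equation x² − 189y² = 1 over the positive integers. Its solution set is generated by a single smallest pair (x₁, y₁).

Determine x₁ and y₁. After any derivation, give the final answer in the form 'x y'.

√189 = [13; 1,2,1,26, …], period ℓ=4 (even) → k=3
step 0: (13, 1)  from 13·(1,0) + (0,1)
…
step 2: (41, 3)  from 2·(14,1) + (13,1)
step 3: (55, 4)  from 1·(41,3) + (14,1)
(x₁, y₁) = (55, 4);  55² − 189·4² = 1 ✓

55 4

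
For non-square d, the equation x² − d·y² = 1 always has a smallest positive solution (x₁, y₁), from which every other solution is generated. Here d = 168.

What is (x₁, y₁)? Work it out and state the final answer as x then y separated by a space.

13 1

√168 = [12; 1,24, …], period ℓ=2 (even) → k=1
a_0=12:  p_0=12·1+0=12,  q_0=12·0+1=1
a_1=1:  p_1=1·12+1=13,  q_1=1·1+0=1
fundamental: x₁=13, y₁=1  (since 169 − 168·1 = 1)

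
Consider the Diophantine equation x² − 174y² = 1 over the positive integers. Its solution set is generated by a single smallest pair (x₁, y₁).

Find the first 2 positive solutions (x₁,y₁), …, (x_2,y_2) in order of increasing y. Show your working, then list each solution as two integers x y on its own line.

1451 110
4210801 319220

[13; 5,4,5,26] for √174; ℓ=4 ⇒ convergent index 3
step 0: (13, 1)  from 13·(1,0) + (0,1)
step 1: (66, 5)  from 5·(13,1) + (1,0)
step 2: (277, 21)  from 4·(66,5) + (13,1)
step 3: (1451, 110)  from 5·(277,21) + (66,5)
(x₁, y₁) = (1451, 110);  1451² − 174·110² = 1 ✓
n=2: (1451,110)∘(1451,110) = (1451·1451+174·110·110, 1451·110+110·1451) = (4210801,319220)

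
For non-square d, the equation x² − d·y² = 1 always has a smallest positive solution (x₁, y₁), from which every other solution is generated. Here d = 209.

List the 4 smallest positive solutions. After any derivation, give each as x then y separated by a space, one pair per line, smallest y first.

46551 3220
4333991201 299788440
403503248748951 27910903337660
37566959460690844801 2598560922243032880

√209 → a₀=14, period (2,5,3,2,3,5,2,28); ℓ=8 even so k=7
i=0: a=14 ⇒ p=14, q=1
…
i=5: a=3 ⇒ p=4019, q=278
i=6: a=5 ⇒ p=21266, q=1471
i=7: a=2 ⇒ p=46551, q=3220
→ (46551, 3220).  Check: 46551²=2166995601, 209·3220²=2166995600, difference 1.
(x_2, y_2) = (46551·46551 + 209·3220·3220, 46551·3220 + 3220·46551) = (4333991201, 299788440)
(x_3, y_3) = (46551·4333991201 + 209·3220·299788440, 46551·299788440 + 3220·4333991201) = (403503248748951, 27910903337660)
(x_4, y_4) = (46551·403503248748951 + 209·3220·27910903337660, 46551·27910903337660 + 3220·403503248748951) = (37566959460690844801, 2598560922243032880)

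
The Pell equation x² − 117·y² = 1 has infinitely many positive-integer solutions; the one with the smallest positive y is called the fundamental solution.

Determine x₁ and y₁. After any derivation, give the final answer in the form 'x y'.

649 60

√117 → a₀=10, period (1,4,2,4,1,20); ℓ=6 even so k=5
k=0  a_k=10  p_k/q_k = 10/1
…
k=3  a_k=2  p_k/q_k = 119/11
k=4  a_k=4  p_k/q_k = 530/49
k=5  a_k=1  p_k/q_k = 649/60
→ (649, 60).  Check: 649²=421201, 117·60²=421200, difference 1.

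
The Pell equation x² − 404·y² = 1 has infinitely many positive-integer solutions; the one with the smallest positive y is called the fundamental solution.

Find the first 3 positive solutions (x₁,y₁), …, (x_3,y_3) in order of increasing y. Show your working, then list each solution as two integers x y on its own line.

201 10
80801 4020
32481801 1616030

√404 = [20; 10,40, …], period ℓ=2 (even) → k=1
k=0  a_k=20  p_k/q_k = 20/1
k=1  a_k=10  p_k/q_k = 201/10
(x₁, y₁) = (201, 10);  201² − 404·10² = 1 ✓
n=2: (201,10)∘(201,10) = (201·201+404·10·10, 201·10+10·201) = (80801,4020)
n=3: (80801,4020)∘(201,10) = (201·80801+404·10·4020, 201·4020+10·80801) = (32481801,1616030)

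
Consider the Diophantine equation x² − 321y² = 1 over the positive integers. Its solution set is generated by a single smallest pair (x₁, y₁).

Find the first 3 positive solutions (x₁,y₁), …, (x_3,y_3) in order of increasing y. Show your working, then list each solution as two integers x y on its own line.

d=321: √d = [17; 1,10,1,34] (ℓ=4, even), read p_3/q_3
step 0: (17, 1)  from 17·(1,0) + (0,1)
…
step 2: (197, 11)  from 10·(18,1) + (17,1)
step 3: (215, 12)  from 1·(197,11) + (18,1)
fundamental: x₁=215, y₁=12  (since 46225 − 321·144 = 1)
(215+12√321)^2 = 92449 + 5160√321
(215+12√321)^3 = 39752855 + 2218788√321

215 12
92449 5160
39752855 2218788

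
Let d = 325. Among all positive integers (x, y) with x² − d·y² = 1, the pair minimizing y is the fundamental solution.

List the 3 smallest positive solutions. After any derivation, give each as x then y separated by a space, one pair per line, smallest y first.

√325 → a₀=18, period (36); ℓ=1 odd so k=1
step 0: (18, 1)  from 18·(1,0) + (0,1)
step 1: (649, 36)  from 36·(18,1) + (1,0)
→ (649, 36).  Check: 649²=421201, 325·36²=421200, difference 1.
(x_2, y_2) = (649·649 + 325·36·36, 649·36 + 36·649) = (842401, 46728)
(x_3, y_3) = (649·842401 + 325·36·46728, 649·46728 + 36·842401) = (1093435849, 60652908)

649 36
842401 46728
1093435849 60652908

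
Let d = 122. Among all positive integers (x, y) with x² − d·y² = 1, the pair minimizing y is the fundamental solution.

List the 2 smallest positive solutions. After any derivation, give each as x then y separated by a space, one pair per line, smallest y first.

243 22
118097 10692

d=122: √d = [11; 22] (ℓ=1, odd), read p_1/q_1
a_0=11:  p_0=11·1+0=11,  q_0=11·0+1=1
a_1=22:  p_1=22·11+1=243,  q_1=22·1+0=22
→ (243, 22).  Check: 243²=59049, 122·22²=59048, difference 1.
k=2:  x_2 = 243·243+122·22·22 = 118097,  y_2 = 243·22+22·243 = 10692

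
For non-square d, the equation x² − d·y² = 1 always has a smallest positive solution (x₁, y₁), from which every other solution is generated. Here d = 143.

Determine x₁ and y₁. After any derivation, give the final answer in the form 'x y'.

12 1

[11; 1,22] for √143; ℓ=2 ⇒ convergent index 1
step 0: (11, 1)  from 11·(1,0) + (0,1)
step 1: (12, 1)  from 1·(11,1) + (1,0)
fundamental: x₁=12, y₁=1  (since 144 − 143·1 = 1)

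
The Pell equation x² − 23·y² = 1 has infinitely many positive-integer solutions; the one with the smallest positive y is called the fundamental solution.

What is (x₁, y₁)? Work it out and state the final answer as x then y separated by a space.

√23 → a₀=4, period (1,3,1,8); ℓ=4 even so k=3
i=0: a=4 ⇒ p=4, q=1
…
i=2: a=3 ⇒ p=19, q=4
i=3: a=1 ⇒ p=24, q=5
(x₁, y₁) = (24, 5);  24² − 23·5² = 1 ✓

24 5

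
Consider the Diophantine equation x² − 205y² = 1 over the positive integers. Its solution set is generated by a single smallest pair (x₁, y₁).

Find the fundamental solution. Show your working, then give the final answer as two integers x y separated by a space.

39689 2772

√205 → a₀=14, period (3,6,1,4,1,6,3,28); ℓ=8 even so k=7
k=0  a_k=14  p_k/q_k = 14/1
k=1  a_k=3  p_k/q_k = 43/3
k=2  a_k=6  p_k/q_k = 272/19
…
k=4  a_k=4  p_k/q_k = 1532/107
k=5  a_k=1  p_k/q_k = 1847/129
k=6  a_k=6  p_k/q_k = 12614/881
k=7  a_k=3  p_k/q_k = 39689/2772
(x₁, y₁) = (39689, 2772);  39689² − 205·2772² = 1 ✓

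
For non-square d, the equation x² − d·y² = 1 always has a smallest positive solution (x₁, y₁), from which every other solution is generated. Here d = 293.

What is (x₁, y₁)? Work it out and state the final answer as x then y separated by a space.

12320649 719780

√293 = [17; 8,1,1,8,34, …], period ℓ=5 (odd) → k=9
i=0: a=17 ⇒ p=17, q=1
…
i=2: a=1 ⇒ p=154, q=9
i=3: a=1 ⇒ p=291, q=17
i=4: a=8 ⇒ p=2482, q=145
…
i=7: a=1 ⇒ p=764593, q=44668
i=8: a=1 ⇒ p=1444507, q=84389
i=9: a=8 ⇒ p=12320649, q=719780
→ (12320649, 719780).  Check: 12320649²=151798391781201, 293·719780²=151798391781200, difference 1.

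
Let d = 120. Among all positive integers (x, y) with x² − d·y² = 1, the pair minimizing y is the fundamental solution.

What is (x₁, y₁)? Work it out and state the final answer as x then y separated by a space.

d=120: √d = [10; 1,20] (ℓ=2, even), read p_1/q_1
k=0  a_k=10  p_k/q_k = 10/1
k=1  a_k=1  p_k/q_k = 11/1
(x₁, y₁) = (11, 1);  11² − 120·1² = 1 ✓

11 1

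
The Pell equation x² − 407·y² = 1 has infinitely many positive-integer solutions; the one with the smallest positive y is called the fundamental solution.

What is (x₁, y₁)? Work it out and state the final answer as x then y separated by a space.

2663 132

[20; 5,1,2,1,5,40] for √407; ℓ=6 ⇒ convergent index 5
step 0: (20, 1)  from 20·(1,0) + (0,1)
…
step 4: (464, 23)  from 1·(343,17) + (121,6)
step 5: (2663, 132)  from 5·(464,23) + (343,17)
fundamental: x₁=2663, y₁=132  (since 7091569 − 407·17424 = 1)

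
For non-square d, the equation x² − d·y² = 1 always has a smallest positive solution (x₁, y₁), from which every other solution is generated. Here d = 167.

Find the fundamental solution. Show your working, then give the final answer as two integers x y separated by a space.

√167 = [12; 1,11,1,24, …], period ℓ=4 (even) → k=3
k=0  a_k=12  p_k/q_k = 12/1
k=1  a_k=1  p_k/q_k = 13/1
k=2  a_k=11  p_k/q_k = 155/12
k=3  a_k=1  p_k/q_k = 168/13
(x₁, y₁) = (168, 13);  168² − 167·13² = 1 ✓

168 13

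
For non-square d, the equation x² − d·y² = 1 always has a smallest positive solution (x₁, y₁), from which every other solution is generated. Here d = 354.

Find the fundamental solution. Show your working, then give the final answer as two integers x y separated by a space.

258065 13716

d=354: √d = [18; 1,4,2,2,18,2,2,4,1,36] (ℓ=10, even), read p_9/q_9
k=0  a_k=18  p_k/q_k = 18/1
k=1  a_k=1  p_k/q_k = 19/1
…
k=3  a_k=2  p_k/q_k = 207/11
…
k=5  a_k=18  p_k/q_k = 9351/497
k=6  a_k=2  p_k/q_k = 19210/1021
…
k=8  a_k=4  p_k/q_k = 210294/11177
k=9  a_k=1  p_k/q_k = 258065/13716
(x₁, y₁) = (258065, 13716);  258065² − 354·13716² = 1 ✓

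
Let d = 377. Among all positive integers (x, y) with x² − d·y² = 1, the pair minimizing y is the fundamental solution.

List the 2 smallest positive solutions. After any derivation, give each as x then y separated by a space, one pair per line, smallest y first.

d=377: √d = [19; 2,2,2,38] (ℓ=4, even), read p_3/q_3
a_0=19:  p_0=19·1+0=19,  q_0=19·0+1=1
a_1=2:  p_1=2·19+1=39,  q_1=2·1+0=2
a_2=2:  p_2=2·39+19=97,  q_2=2·2+1=5
a_3=2:  p_3=2·97+39=233,  q_3=2·5+2=12
(x₁, y₁) = (233, 12);  233² − 377·12² = 1 ✓
n=2: (233,12)∘(233,12) = (233·233+377·12·12, 233·12+12·233) = (108577,5592)

233 12
108577 5592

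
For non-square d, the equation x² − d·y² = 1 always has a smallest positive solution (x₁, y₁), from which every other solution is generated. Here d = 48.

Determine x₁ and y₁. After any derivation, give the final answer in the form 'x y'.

√48 → a₀=6, period (1,12); ℓ=2 even so k=1
i=0: a=6 ⇒ p=6, q=1
i=1: a=1 ⇒ p=7, q=1
→ (7, 1).  Check: 7²=49, 48·1²=48, difference 1.

7 1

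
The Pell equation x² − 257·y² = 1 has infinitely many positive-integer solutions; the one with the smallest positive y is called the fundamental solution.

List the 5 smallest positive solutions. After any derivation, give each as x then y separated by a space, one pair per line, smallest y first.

[16; 32] for √257; ℓ=1 ⇒ convergent index 1
i=0: a=16 ⇒ p=16, q=1
i=1: a=32 ⇒ p=513, q=32
→ (513, 32).  Check: 513²=263169, 257·32²=263168, difference 1.
n=2: (513,32)∘(513,32) = (513·513+257·32·32, 513·32+32·513) = (526337,32832)
n=3: (526337,32832)∘(513,32) = (513·526337+257·32·32832, 513·32832+32·526337) = (540021249,33685600)
n=4: (540021249,33685600)∘(513,32) = (513·540021249+257·32·33685600, 513·33685600+32·540021249) = (554061275137,34561392768)
n=5: (554061275137,34561392768)∘(513,32) = (513·554061275137+257·32·34561392768, 513·34561392768+32·554061275137) = (568466328269313,35459955294368)

513 32
526337 32832
540021249 33685600
554061275137 34561392768
568466328269313 35459955294368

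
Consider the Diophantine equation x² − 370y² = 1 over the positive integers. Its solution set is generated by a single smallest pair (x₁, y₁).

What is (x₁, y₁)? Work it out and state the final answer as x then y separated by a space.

[19; 4,4,38] for √370; ℓ=3 ⇒ convergent index 5
k=0  a_k=19  p_k/q_k = 19/1
…
k=3  a_k=38  p_k/q_k = 12503/650
k=4  a_k=4  p_k/q_k = 50339/2617
k=5  a_k=4  p_k/q_k = 213859/11118
fundamental: x₁=213859, y₁=11118  (since 45735671881 − 370·123609924 = 1)

213859 11118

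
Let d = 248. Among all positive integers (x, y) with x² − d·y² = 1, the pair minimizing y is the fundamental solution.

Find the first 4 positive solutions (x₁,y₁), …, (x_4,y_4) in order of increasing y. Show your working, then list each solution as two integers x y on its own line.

√248 → a₀=15, period (1,2,1,30); ℓ=4 even so k=3
step 0: (15, 1)  from 15·(1,0) + (0,1)
step 1: (16, 1)  from 1·(15,1) + (1,0)
step 2: (47, 3)  from 2·(16,1) + (15,1)
step 3: (63, 4)  from 1·(47,3) + (16,1)
fundamental: x₁=63, y₁=4  (since 3969 − 248·16 = 1)
k=2:  x_2 = 63·63+248·4·4 = 7937,  y_2 = 63·4+4·63 = 504
k=3:  x_3 = 63·7937+248·4·504 = 999999,  y_3 = 63·504+4·7937 = 63500
k=4:  x_4 = 63·999999+248·4·63500 = 125991937,  y_4 = 63·63500+4·999999 = 8000496

63 4
7937 504
999999 63500
125991937 8000496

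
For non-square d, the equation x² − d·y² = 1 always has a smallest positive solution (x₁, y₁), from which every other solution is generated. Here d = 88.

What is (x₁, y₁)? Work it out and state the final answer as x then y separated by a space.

d=88: √d = [9; 2,1,1,1,2,18] (ℓ=6, even), read p_5/q_5
i=0: a=9 ⇒ p=9, q=1
i=1: a=2 ⇒ p=19, q=2
i=2: a=1 ⇒ p=28, q=3
i=3: a=1 ⇒ p=47, q=5
i=4: a=1 ⇒ p=75, q=8
i=5: a=2 ⇒ p=197, q=21
fundamental: x₁=197, y₁=21  (since 38809 − 88·441 = 1)

197 21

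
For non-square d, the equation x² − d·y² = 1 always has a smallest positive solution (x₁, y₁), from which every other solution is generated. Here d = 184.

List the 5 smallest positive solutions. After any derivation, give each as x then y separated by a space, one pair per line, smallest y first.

√184 → a₀=13, period (1,1,3,2,1,2,1,2,3,1,1,26); ℓ=12 even so k=11
a_0=13:  p_0=13·1+0=13,  q_0=13·0+1=1
a_1=1:  p_1=1·13+1=14,  q_1=1·1+0=1
a_2=1:  p_2=1·14+13=27,  q_2=1·1+1=2
a_3=3:  p_3=3·27+14=95,  q_3=3·2+1=7
a_4=2:  p_4=2·95+27=217,  q_4=2·7+2=16
…
a_6=2:  p_6=2·312+217=841,  q_6=2·23+16=62
…
a_10=1:  p_10=1·10594+3147=13741,  q_10=1·781+232=1013
a_11=1:  p_11=1·13741+10594=24335,  q_11=1·1013+781=1794
fundamental: x₁=24335, y₁=1794  (since 592192225 − 184·3218436 = 1)
(24335+1794√184)^2 = 1184384449 + 87313980√184
(24335+1794√184)^3 = 57643991108495 + 4249571404806√184
(24335+1794√184)^4 = 2805533046066067201 + 206826640184594040√184
(24335+1794√184)^5 = 136545293294391499564175 + 10066252573534620521994√184

24335 1794
1184384449 87313980
57643991108495 4249571404806
2805533046066067201 206826640184594040
136545293294391499564175 10066252573534620521994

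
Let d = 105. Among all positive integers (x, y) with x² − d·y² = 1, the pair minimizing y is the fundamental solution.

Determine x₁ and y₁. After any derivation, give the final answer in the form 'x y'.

41 4

[10; 4,20] for √105; ℓ=2 ⇒ convergent index 1
a_0=10:  p_0=10·1+0=10,  q_0=10·0+1=1
a_1=4:  p_1=4·10+1=41,  q_1=4·1+0=4
→ (41, 4).  Check: 41²=1681, 105·4²=1680, difference 1.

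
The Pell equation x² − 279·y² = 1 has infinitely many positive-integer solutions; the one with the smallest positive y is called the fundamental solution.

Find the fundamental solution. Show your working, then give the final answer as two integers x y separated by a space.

1520 91

d=279: √d = [16; 1,2,2,1,2,2,1,32] (ℓ=8, even), read p_7/q_7
a_0=16:  p_0=16·1+0=16,  q_0=16·0+1=1
a_1=1:  p_1=1·16+1=17,  q_1=1·1+0=1
…
a_3=2:  p_3=2·50+17=117,  q_3=2·3+1=7
a_4=1:  p_4=1·117+50=167,  q_4=1·7+3=10
…
a_6=2:  p_6=2·451+167=1069,  q_6=2·27+10=64
a_7=1:  p_7=1·1069+451=1520,  q_7=1·64+27=91
fundamental: x₁=1520, y₁=91  (since 2310400 − 279·8281 = 1)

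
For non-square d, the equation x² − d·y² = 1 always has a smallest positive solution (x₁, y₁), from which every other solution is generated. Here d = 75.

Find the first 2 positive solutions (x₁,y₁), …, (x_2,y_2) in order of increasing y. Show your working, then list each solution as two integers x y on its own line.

26 3
1351 156

d=75: √d = [8; 1,1,1,16] (ℓ=4, even), read p_3/q_3
step 0: (8, 1)  from 8·(1,0) + (0,1)
step 1: (9, 1)  from 1·(8,1) + (1,0)
step 2: (17, 2)  from 1·(9,1) + (8,1)
step 3: (26, 3)  from 1·(17,2) + (9,1)
fundamental: x₁=26, y₁=3  (since 676 − 75·9 = 1)
n=2: (26,3)∘(26,3) = (26·26+75·3·3, 26·3+3·26) = (1351,156)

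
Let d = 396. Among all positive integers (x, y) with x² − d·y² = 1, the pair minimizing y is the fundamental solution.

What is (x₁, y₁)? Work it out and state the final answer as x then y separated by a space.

199 10

√396 = [19; 1,8,1,38, …], period ℓ=4 (even) → k=3
k=0  a_k=19  p_k/q_k = 19/1
…
k=2  a_k=8  p_k/q_k = 179/9
k=3  a_k=1  p_k/q_k = 199/10
fundamental: x₁=199, y₁=10  (since 39601 − 396·100 = 1)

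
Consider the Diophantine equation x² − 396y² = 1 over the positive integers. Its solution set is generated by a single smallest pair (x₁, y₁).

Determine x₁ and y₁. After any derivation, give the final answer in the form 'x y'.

199 10

d=396: √d = [19; 1,8,1,38] (ℓ=4, even), read p_3/q_3
k=0  a_k=19  p_k/q_k = 19/1
k=1  a_k=1  p_k/q_k = 20/1
k=2  a_k=8  p_k/q_k = 179/9
k=3  a_k=1  p_k/q_k = 199/10
→ (199, 10).  Check: 199²=39601, 396·10²=39600, difference 1.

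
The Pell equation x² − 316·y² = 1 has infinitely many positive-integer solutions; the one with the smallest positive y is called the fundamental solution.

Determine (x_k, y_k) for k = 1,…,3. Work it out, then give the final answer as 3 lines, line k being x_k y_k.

12799 720
327628801 18430560
8386642035199 471785474160

√316 → a₀=17, period (1,3,2,8,2,3,1,34); ℓ=8 even so k=7
k=0  a_k=17  p_k/q_k = 17/1
…
k=4  a_k=8  p_k/q_k = 1351/76
k=5  a_k=2  p_k/q_k = 2862/161
k=6  a_k=3  p_k/q_k = 9937/559
k=7  a_k=1  p_k/q_k = 12799/720
→ (12799, 720).  Check: 12799²=163814401, 316·720²=163814400, difference 1.
(x_2, y_2) = (12799·12799 + 316·720·720, 12799·720 + 720·12799) = (327628801, 18430560)
(x_3, y_3) = (12799·327628801 + 316·720·18430560, 12799·18430560 + 720·327628801) = (8386642035199, 471785474160)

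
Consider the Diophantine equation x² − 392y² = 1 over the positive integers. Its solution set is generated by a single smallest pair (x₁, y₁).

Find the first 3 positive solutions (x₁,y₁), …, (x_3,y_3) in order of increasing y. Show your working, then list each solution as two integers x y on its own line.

99 5
19601 990
3880899 196015

d=392: √d = [19; 1,3,1,38] (ℓ=4, even), read p_3/q_3
i=0: a=19 ⇒ p=19, q=1
…
i=2: a=3 ⇒ p=79, q=4
i=3: a=1 ⇒ p=99, q=5
(x₁, y₁) = (99, 5);  99² − 392·5² = 1 ✓
(x_2, y_2) = (99·99 + 392·5·5, 99·5 + 5·99) = (19601, 990)
(x_3, y_3) = (99·19601 + 392·5·990, 99·990 + 5·19601) = (3880899, 196015)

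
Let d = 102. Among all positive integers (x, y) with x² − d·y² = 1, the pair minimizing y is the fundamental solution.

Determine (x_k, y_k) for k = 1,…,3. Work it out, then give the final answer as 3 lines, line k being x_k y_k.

√102 → a₀=10, period (10,20); ℓ=2 even so k=1
k=0  a_k=10  p_k/q_k = 10/1
k=1  a_k=10  p_k/q_k = 101/10
→ (101, 10).  Check: 101²=10201, 102·10²=10200, difference 1.
k=2:  x_2 = 101·101+102·10·10 = 20401,  y_2 = 101·10+10·101 = 2020
k=3:  x_3 = 101·20401+102·10·2020 = 4120901,  y_3 = 101·2020+10·20401 = 408030

101 10
20401 2020
4120901 408030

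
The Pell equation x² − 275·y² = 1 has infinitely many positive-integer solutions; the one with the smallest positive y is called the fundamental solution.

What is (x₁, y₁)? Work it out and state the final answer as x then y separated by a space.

199 12

√275 → a₀=16, period (1,1,2,1,1,32); ℓ=6 even so k=5
k=0  a_k=16  p_k/q_k = 16/1
k=1  a_k=1  p_k/q_k = 17/1
…
k=4  a_k=1  p_k/q_k = 116/7
k=5  a_k=1  p_k/q_k = 199/12
→ (199, 12).  Check: 199²=39601, 275·12²=39600, difference 1.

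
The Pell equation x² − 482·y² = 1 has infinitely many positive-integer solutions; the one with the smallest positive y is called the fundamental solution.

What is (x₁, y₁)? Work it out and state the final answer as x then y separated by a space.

483 22

[21; 1,20,1,42] for √482; ℓ=4 ⇒ convergent index 3
k=0  a_k=21  p_k/q_k = 21/1
k=1  a_k=1  p_k/q_k = 22/1
k=2  a_k=20  p_k/q_k = 461/21
k=3  a_k=1  p_k/q_k = 483/22
fundamental: x₁=483, y₁=22  (since 233289 − 482·484 = 1)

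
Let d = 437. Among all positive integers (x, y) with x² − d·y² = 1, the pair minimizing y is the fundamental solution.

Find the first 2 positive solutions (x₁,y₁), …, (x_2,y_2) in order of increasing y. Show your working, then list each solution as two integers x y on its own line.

4599 220
42301601 2023560

[20; 1,9,2,9,1,40] for √437; ℓ=6 ⇒ convergent index 5
a_0=20:  p_0=20·1+0=20,  q_0=20·0+1=1
a_1=1:  p_1=1·20+1=21,  q_1=1·1+0=1
a_2=9:  p_2=9·21+20=209,  q_2=9·1+1=10
…
a_4=9:  p_4=9·439+209=4160,  q_4=9·21+10=199
a_5=1:  p_5=1·4160+439=4599,  q_5=1·199+21=220
(x₁, y₁) = (4599, 220);  4599² − 437·220² = 1 ✓
(x_2, y_2) = (4599·4599 + 437·220·220, 4599·220 + 220·4599) = (42301601, 2023560)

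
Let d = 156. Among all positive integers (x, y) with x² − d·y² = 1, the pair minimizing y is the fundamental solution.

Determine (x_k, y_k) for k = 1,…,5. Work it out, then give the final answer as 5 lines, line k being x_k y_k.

25 2
1249 100
62425 4998
3120001 249800
155937625 12485002

[12; 2,24] for √156; ℓ=2 ⇒ convergent index 1
step 0: (12, 1)  from 12·(1,0) + (0,1)
step 1: (25, 2)  from 2·(12,1) + (1,0)
→ (25, 2).  Check: 25²=625, 156·2²=624, difference 1.
k=2:  x_2 = 25·25+156·2·2 = 1249,  y_2 = 25·2+2·25 = 100
k=3:  x_3 = 25·1249+156·2·100 = 62425,  y_3 = 25·100+2·1249 = 4998
k=4:  x_4 = 25·62425+156·2·4998 = 3120001,  y_4 = 25·4998+2·62425 = 249800
k=5:  x_5 = 25·3120001+156·2·249800 = 155937625,  y_5 = 25·249800+2·3120001 = 12485002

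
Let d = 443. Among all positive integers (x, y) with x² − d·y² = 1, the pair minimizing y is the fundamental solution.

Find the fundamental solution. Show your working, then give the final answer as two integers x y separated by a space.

442 21

[21; 21,42] for √443; ℓ=2 ⇒ convergent index 1
step 0: (21, 1)  from 21·(1,0) + (0,1)
step 1: (442, 21)  from 21·(21,1) + (1,0)
fundamental: x₁=442, y₁=21  (since 195364 − 443·441 = 1)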